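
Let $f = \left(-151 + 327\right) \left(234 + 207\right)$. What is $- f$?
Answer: $-77616$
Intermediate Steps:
$f = 77616$ ($f = 176 \cdot 441 = 77616$)
$- f = \left(-1\right) 77616 = -77616$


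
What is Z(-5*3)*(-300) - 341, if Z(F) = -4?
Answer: 859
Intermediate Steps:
Z(-5*3)*(-300) - 341 = -4*(-300) - 341 = 1200 - 341 = 859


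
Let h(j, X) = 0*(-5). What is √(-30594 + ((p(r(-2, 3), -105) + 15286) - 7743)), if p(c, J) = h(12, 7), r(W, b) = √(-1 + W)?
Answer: I*√23051 ≈ 151.83*I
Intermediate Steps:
h(j, X) = 0
p(c, J) = 0
√(-30594 + ((p(r(-2, 3), -105) + 15286) - 7743)) = √(-30594 + ((0 + 15286) - 7743)) = √(-30594 + (15286 - 7743)) = √(-30594 + 7543) = √(-23051) = I*√23051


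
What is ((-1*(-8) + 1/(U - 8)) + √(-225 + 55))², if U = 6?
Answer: -455/4 + 15*I*√170 ≈ -113.75 + 195.58*I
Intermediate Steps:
((-1*(-8) + 1/(U - 8)) + √(-225 + 55))² = ((-1*(-8) + 1/(6 - 8)) + √(-225 + 55))² = ((8 + 1/(-2)) + √(-170))² = ((8 - ½) + I*√170)² = (15/2 + I*√170)²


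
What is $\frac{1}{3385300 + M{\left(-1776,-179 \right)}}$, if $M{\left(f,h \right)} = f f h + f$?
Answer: $- \frac{1}{561213980} \approx -1.7819 \cdot 10^{-9}$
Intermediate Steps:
$M{\left(f,h \right)} = f + h f^{2}$ ($M{\left(f,h \right)} = f^{2} h + f = h f^{2} + f = f + h f^{2}$)
$\frac{1}{3385300 + M{\left(-1776,-179 \right)}} = \frac{1}{3385300 - 1776 \left(1 - -317904\right)} = \frac{1}{3385300 - 1776 \left(1 + 317904\right)} = \frac{1}{3385300 - 564599280} = \frac{1}{-561213980} = - \frac{1}{561213980}$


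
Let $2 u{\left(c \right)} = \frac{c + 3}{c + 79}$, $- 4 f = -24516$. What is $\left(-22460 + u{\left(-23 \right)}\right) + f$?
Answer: $- \frac{457273}{28} \approx -16331.0$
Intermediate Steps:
$f = 6129$ ($f = \left(- \frac{1}{4}\right) \left(-24516\right) = 6129$)
$u{\left(c \right)} = \frac{3 + c}{2 \left(79 + c\right)}$ ($u{\left(c \right)} = \frac{\left(c + 3\right) \frac{1}{c + 79}}{2} = \frac{\left(3 + c\right) \frac{1}{79 + c}}{2} = \frac{\frac{1}{79 + c} \left(3 + c\right)}{2} = \frac{3 + c}{2 \left(79 + c\right)}$)
$\left(-22460 + u{\left(-23 \right)}\right) + f = \left(-22460 + \frac{3 - 23}{2 \left(79 - 23\right)}\right) + 6129 = \left(-22460 + \frac{1}{2} \cdot \frac{1}{56} \left(-20\right)\right) + 6129 = \left(-22460 - \frac{5}{28}\right) + 6129 = - \frac{628885}{28} + 6129 = - \frac{457273}{28}$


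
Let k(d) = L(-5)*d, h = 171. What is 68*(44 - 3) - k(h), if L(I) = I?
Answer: 3643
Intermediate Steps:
k(d) = -5*d
68*(44 - 3) - k(h) = 68*(44 - 3) - (-5)*171 = 68*41 - 1*(-855) = 2788 + 855 = 3643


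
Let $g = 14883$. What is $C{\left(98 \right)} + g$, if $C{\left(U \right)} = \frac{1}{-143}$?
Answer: $\frac{2128268}{143} \approx 14883.0$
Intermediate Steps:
$C{\left(U \right)} = - \frac{1}{143}$
$C{\left(98 \right)} + g = - \frac{1}{143} + 14883 = \frac{2128268}{143}$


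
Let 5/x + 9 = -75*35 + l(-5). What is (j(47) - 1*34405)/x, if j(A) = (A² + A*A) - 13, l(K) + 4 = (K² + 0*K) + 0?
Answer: 15678000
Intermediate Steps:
l(K) = -4 + K² (l(K) = -4 + ((K² + 0*K) + 0) = -4 + ((K² + 0) + 0) = -4 + (K² + 0) = -4 + K²)
j(A) = -13 + 2*A² (j(A) = (A² + A²) - 13 = 2*A² - 13 = -13 + 2*A²)
x = -5/2613 (x = 5/(-9 + (-75*35 + (-4 + (-5)²))) = 5/(-9 + (-2625 + (-4 + 25))) = 5/(-9 + (-2625 + 21)) = 5/(-9 - 2604) = 5/(-2613) = 5*(-1/2613) = -5/2613 ≈ -0.0019135)
(j(47) - 1*34405)/x = ((-13 + 2*47²) - 1*34405)/(-5/2613) = ((-13 + 2*2209) - 34405)*(-2613/5) = ((-13 + 4418) - 34405)*(-2613/5) = (4405 - 34405)*(-2613/5) = -30000*(-2613/5) = 15678000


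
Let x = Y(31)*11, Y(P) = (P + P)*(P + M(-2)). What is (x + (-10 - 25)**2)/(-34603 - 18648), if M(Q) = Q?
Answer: -21003/53251 ≈ -0.39441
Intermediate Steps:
Y(P) = 2*P*(-2 + P) (Y(P) = (P + P)*(P - 2) = (2*P)*(-2 + P) = 2*P*(-2 + P))
x = 19778 (x = (2*31*(-2 + 31))*11 = (2*31*29)*11 = 1798*11 = 19778)
(x + (-10 - 25)**2)/(-34603 - 18648) = (19778 + (-10 - 25)**2)/(-34603 - 18648) = (19778 + (-35)**2)/(-53251) = (19778 + 1225)*(-1/53251) = 21003*(-1/53251) = -21003/53251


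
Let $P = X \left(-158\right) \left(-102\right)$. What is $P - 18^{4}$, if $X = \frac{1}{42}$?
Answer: $- \frac{732146}{7} \approx -1.0459 \cdot 10^{5}$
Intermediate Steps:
$X = \frac{1}{42} \approx 0.02381$
$P = \frac{2686}{7}$ ($P = \frac{1}{42} \left(-158\right) \left(-102\right) = \left(- \frac{79}{21}\right) \left(-102\right) = \frac{2686}{7} \approx 383.71$)
$P - 18^{4} = \frac{2686}{7} - 18^{4} = \frac{2686}{7} - 104976 = - \frac{732146}{7}$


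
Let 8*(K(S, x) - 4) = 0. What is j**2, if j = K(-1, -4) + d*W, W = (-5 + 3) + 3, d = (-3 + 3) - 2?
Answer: 4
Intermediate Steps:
d = -2 (d = 0 - 2 = -2)
K(S, x) = 4 (K(S, x) = 4 + (1/8)*0 = 4 + 0 = 4)
W = 1 (W = -2 + 3 = 1)
j = 2 (j = 4 - 2*1 = 4 - 2 = 2)
j**2 = 2**2 = 4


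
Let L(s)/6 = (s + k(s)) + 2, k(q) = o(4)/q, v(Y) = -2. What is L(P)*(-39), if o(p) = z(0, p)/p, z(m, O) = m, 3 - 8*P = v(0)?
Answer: -2457/4 ≈ -614.25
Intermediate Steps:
P = 5/8 (P = 3/8 - ⅛*(-2) = 3/8 + ¼ = 5/8 ≈ 0.62500)
o(p) = 0 (o(p) = 0/p = 0)
k(q) = 0 (k(q) = 0/q = 0)
L(s) = 12 + 6*s (L(s) = 6*((s + 0) + 2) = 6*(s + 2) = 6*(2 + s) = 12 + 6*s)
L(P)*(-39) = (12 + 6*(5/8))*(-39) = (12 + 15/4)*(-39) = (63/4)*(-39) = -2457/4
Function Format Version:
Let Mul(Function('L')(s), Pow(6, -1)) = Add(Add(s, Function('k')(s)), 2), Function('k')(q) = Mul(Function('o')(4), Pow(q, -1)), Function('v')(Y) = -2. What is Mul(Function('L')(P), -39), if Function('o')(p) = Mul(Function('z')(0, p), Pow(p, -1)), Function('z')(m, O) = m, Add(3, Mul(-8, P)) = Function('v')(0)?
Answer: Rational(-2457, 4) ≈ -614.25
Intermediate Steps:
P = Rational(5, 8) (P = Add(Rational(3, 8), Mul(Rational(-1, 8), -2)) = Add(Rational(3, 8), Rational(1, 4)) = Rational(5, 8) ≈ 0.62500)
Function('o')(p) = 0 (Function('o')(p) = Mul(0, Pow(p, -1)) = 0)
Function('k')(q) = 0 (Function('k')(q) = Mul(0, Pow(q, -1)) = 0)
Function('L')(s) = Add(12, Mul(6, s)) (Function('L')(s) = Mul(6, Add(Add(s, 0), 2)) = Mul(6, Add(s, 2)) = Mul(6, Add(2, s)) = Add(12, Mul(6, s)))
Mul(Function('L')(P), -39) = Mul(Add(12, Mul(6, Rational(5, 8))), -39) = Mul(Add(12, Rational(15, 4)), -39) = Mul(Rational(63, 4), -39) = Rational(-2457, 4)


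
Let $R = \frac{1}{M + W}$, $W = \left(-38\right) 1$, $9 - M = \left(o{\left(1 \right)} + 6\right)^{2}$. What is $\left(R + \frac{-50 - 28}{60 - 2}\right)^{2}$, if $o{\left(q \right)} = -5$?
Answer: $\frac{1437601}{756900} \approx 1.8993$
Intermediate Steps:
$M = 8$ ($M = 9 - \left(-5 + 6\right)^{2} = 9 - 1^{2} = 9 - 1 = 8$)
$W = -38$
$R = - \frac{1}{30}$ ($R = \frac{1}{8 - 38} = \frac{1}{-30} = - \frac{1}{30} \approx -0.033333$)
$\left(R + \frac{-50 - 28}{60 - 2}\right)^{2} = \left(- \frac{1}{30} + \frac{-50 - 28}{60 - 2}\right)^{2} = \left(- \frac{1}{30} - \frac{78}{58}\right)^{2} = \left(- \frac{1}{30} - \frac{39}{29}\right)^{2} = \left(- \frac{1199}{870}\right)^{2} = \frac{1437601}{756900}$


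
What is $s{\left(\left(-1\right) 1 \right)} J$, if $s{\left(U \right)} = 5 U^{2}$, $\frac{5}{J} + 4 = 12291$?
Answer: $\frac{25}{12287} \approx 0.0020347$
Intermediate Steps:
$J = \frac{5}{12287}$ ($J = \frac{5}{-4 + 12291} = \frac{5}{12287} \approx 0.00040693$)
$s{\left(\left(-1\right) 1 \right)} J = 5 \left(\left(-1\right) 1\right)^{2} \cdot \frac{5}{12287} = 5 \left(-1\right)^{2} \cdot \frac{5}{12287} = 5 \cdot 1 \cdot \frac{5}{12287} = 5 \cdot \frac{5}{12287} = \frac{25}{12287}$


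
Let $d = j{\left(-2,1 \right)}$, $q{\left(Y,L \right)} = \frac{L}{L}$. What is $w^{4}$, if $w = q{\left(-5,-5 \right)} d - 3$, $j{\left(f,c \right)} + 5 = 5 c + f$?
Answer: $625$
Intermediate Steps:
$q{\left(Y,L \right)} = 1$
$j{\left(f,c \right)} = -5 + f + 5 c$ ($j{\left(f,c \right)} = -5 + \left(5 c + f\right) = -5 + \left(f + 5 c\right) = -5 + f + 5 c$)
$d = -2$ ($d = -5 - 2 + 5 \cdot 1 = -5 - 2 + 5 = -2$)
$w = -5$ ($w = 1 \left(-2\right) - 3 = -2 - 3 = -5$)
$w^{4} = \left(-5\right)^{4} = 625$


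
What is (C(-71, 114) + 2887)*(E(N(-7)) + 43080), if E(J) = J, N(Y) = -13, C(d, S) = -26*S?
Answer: -3316159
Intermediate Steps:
(C(-71, 114) + 2887)*(E(N(-7)) + 43080) = (-26*114 + 2887)*(-13 + 43080) = (-2964 + 2887)*43067 = -77*43067 = -3316159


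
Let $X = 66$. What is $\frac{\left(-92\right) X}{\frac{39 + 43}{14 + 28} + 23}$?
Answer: $- \frac{31878}{131} \approx -243.34$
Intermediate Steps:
$\frac{\left(-92\right) X}{\frac{39 + 43}{14 + 28} + 23} = \frac{\left(-92\right) 66}{\frac{39 + 43}{14 + 28} + 23} = - \frac{6072}{\frac{82}{42} + 23} = - \frac{6072}{82 \cdot \frac{1}{42} + 23} = - \frac{6072}{\frac{41}{21} + 23} = - \frac{6072}{\frac{524}{21}} = \left(-6072\right) \frac{21}{524} = - \frac{31878}{131}$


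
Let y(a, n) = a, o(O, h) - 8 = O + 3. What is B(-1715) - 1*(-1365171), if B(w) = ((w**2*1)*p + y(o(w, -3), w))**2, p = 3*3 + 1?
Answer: 864980217383287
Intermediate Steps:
o(O, h) = 11 + O (o(O, h) = 8 + (O + 3) = 8 + (3 + O) = 11 + O)
p = 10 (p = 9 + 1 = 10)
B(w) = (11 + w + 10*w**2)**2 (B(w) = ((w**2*1)*10 + (11 + w))**2 = (w**2*10 + (11 + w))**2 = (10*w**2 + (11 + w))**2 = (11 + w + 10*w**2)**2)
B(-1715) - 1*(-1365171) = (11 - 1715 + 10*(-1715)**2)**2 - 1*(-1365171) = (11 - 1715 + 10*2941225)**2 + 1365171 = (11 - 1715 + 29412250)**2 + 1365171 = 29410546**2 + 1365171 = 864980216018116 + 1365171 = 864980217383287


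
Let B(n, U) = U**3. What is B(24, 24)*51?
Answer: 705024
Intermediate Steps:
B(24, 24)*51 = 24**3*51 = 13824*51 = 705024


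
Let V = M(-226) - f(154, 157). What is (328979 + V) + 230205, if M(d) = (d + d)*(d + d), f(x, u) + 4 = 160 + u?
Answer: 763175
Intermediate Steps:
f(x, u) = 156 + u (f(x, u) = -4 + (160 + u) = 156 + u)
M(d) = 4*d² (M(d) = (2*d)*(2*d) = 4*d²)
V = 203991 (V = 4*(-226)² - (156 + 157) = 4*51076 - 1*313 = 204304 - 313 = 203991)
(328979 + V) + 230205 = (328979 + 203991) + 230205 = 532970 + 230205 = 763175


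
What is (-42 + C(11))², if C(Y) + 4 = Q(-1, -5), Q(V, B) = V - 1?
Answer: 2304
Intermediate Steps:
Q(V, B) = -1 + V
C(Y) = -6 (C(Y) = -4 + (-1 - 1) = -4 - 2 = -6)
(-42 + C(11))² = (-42 - 6)² = (-48)² = 2304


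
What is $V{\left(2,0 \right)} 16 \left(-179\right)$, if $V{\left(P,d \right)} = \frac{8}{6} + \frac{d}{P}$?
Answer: $- \frac{11456}{3} \approx -3818.7$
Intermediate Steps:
$V{\left(P,d \right)} = \frac{4}{3} + \frac{d}{P}$ ($V{\left(P,d \right)} = 8 \cdot \frac{1}{6} + \frac{d}{P} = \frac{4}{3} + \frac{d}{P}$)
$V{\left(2,0 \right)} 16 \left(-179\right) = \left(\frac{4}{3} + \frac{0}{2}\right) 16 \left(-179\right) = \left(\frac{4}{3} + 0 \cdot \frac{1}{2}\right) 16 \left(-179\right) = \left(\frac{4}{3} + 0\right) 16 \left(-179\right) = \frac{4}{3} \cdot 16 \left(-179\right) = \frac{64}{3} \left(-179\right) = - \frac{11456}{3}$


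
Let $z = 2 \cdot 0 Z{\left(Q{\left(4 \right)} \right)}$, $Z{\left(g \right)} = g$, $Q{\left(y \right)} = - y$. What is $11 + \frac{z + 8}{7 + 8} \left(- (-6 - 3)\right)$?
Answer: $\frac{79}{5} \approx 15.8$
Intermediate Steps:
$z = 0$ ($z = 2 \cdot 0 \left(\left(-1\right) 4\right) = 0 \left(-4\right) = 0$)
$11 + \frac{z + 8}{7 + 8} \left(- (-6 - 3)\right) = 11 + \frac{0 + 8}{7 + 8} \left(- (-6 - 3)\right) = 11 + \frac{8}{15} \left(\left(-1\right) \left(-9\right)\right) = 11 + 8 \cdot \frac{1}{15} \cdot 9 = 11 + \frac{8}{15} \cdot 9 = 11 + \frac{24}{5} = \frac{79}{5}$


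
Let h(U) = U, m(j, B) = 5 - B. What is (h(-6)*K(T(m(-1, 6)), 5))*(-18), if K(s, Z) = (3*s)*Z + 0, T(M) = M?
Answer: -1620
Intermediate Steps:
K(s, Z) = 3*Z*s (K(s, Z) = 3*Z*s + 0 = 3*Z*s)
(h(-6)*K(T(m(-1, 6)), 5))*(-18) = -18*5*(5 - 1*6)*(-18) = -18*5*(5 - 6)*(-18) = -18*5*(-1)*(-18) = -6*(-15)*(-18) = 90*(-18) = -1620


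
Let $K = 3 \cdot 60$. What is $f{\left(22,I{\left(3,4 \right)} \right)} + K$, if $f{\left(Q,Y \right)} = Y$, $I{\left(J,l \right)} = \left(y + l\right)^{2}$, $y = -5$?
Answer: $181$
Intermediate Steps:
$I{\left(J,l \right)} = \left(-5 + l\right)^{2}$
$K = 180$
$f{\left(22,I{\left(3,4 \right)} \right)} + K = \left(-5 + 4\right)^{2} + 180 = \left(-1\right)^{2} + 180 = 1 + 180 = 181$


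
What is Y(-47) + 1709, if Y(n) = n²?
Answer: 3918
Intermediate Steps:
Y(-47) + 1709 = (-47)² + 1709 = 2209 + 1709 = 3918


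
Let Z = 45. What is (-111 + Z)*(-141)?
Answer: 9306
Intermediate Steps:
(-111 + Z)*(-141) = (-111 + 45)*(-141) = -66*(-141) = 9306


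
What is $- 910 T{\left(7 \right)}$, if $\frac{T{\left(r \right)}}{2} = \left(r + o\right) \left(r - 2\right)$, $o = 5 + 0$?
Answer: $-109200$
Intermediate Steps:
$o = 5$
$T{\left(r \right)} = 2 \left(-2 + r\right) \left(5 + r\right)$ ($T{\left(r \right)} = 2 \left(r + 5\right) \left(r - 2\right) = 2 \left(5 + r\right) \left(r - 2\right) = 2 \left(5 + r\right) \left(-2 + r\right) = 2 \left(-2 + r\right) \left(5 + r\right)$)
$- 910 T{\left(7 \right)} = - 910 \left(-20 + 2 \cdot 7^{2} + 6 \cdot 7\right) = - 910 \left(-20 + 2 \cdot 49 + 42\right) = - 910 \left(-20 + 98 + 42\right) = \left(-910\right) 120 = -109200$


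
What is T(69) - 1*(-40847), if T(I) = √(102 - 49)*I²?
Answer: 40847 + 4761*√53 ≈ 75508.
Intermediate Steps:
T(I) = √53*I²
T(69) - 1*(-40847) = √53*69² - 1*(-40847) = √53*4761 + 40847 = 4761*√53 + 40847 = 40847 + 4761*√53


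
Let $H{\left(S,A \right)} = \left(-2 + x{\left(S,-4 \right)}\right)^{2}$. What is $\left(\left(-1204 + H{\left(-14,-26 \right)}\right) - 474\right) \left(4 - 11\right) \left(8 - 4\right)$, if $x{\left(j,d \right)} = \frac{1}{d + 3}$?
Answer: $46732$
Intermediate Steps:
$x{\left(j,d \right)} = \frac{1}{3 + d}$
$H{\left(S,A \right)} = 9$ ($H{\left(S,A \right)} = \left(-2 + \frac{1}{3 - 4}\right)^{2} = \left(-2 + \frac{1}{-1}\right)^{2} = \left(-2 - 1\right)^{2} = \left(-3\right)^{2} = 9$)
$\left(\left(-1204 + H{\left(-14,-26 \right)}\right) - 474\right) \left(4 - 11\right) \left(8 - 4\right) = \left(\left(-1204 + 9\right) - 474\right) \left(4 - 11\right) \left(8 - 4\right) = \left(-1195 - 474\right) \left(\left(-7\right) 4\right) = \left(-1669\right) \left(-28\right) = 46732$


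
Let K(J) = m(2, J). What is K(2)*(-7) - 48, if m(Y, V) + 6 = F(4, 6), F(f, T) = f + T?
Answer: -76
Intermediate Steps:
F(f, T) = T + f
m(Y, V) = 4 (m(Y, V) = -6 + (6 + 4) = -6 + 10 = 4)
K(J) = 4
K(2)*(-7) - 48 = 4*(-7) - 48 = -28 - 48 = -76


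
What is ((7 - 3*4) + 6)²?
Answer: 1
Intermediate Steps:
((7 - 3*4) + 6)² = ((7 - 12) + 6)² = (-5 + 6)² = 1² = 1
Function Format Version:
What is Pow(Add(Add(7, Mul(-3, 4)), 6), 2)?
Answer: 1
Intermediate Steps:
Pow(Add(Add(7, Mul(-3, 4)), 6), 2) = Pow(Add(Add(7, -12), 6), 2) = Pow(Add(-5, 6), 2) = Pow(1, 2) = 1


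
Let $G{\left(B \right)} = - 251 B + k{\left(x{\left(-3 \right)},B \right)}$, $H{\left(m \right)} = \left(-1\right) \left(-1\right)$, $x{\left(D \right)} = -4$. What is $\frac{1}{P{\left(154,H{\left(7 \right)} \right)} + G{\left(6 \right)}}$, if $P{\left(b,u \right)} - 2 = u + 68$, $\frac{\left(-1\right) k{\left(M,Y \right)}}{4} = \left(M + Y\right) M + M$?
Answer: $- \frac{1}{1387} \approx -0.00072098$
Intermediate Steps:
$k{\left(M,Y \right)} = - 4 M - 4 M \left(M + Y\right)$ ($k{\left(M,Y \right)} = - 4 \left(\left(M + Y\right) M + M\right) = - 4 \left(M \left(M + Y\right) + M\right) = - 4 \left(M + M \left(M + Y\right)\right) = - 4 M - 4 M \left(M + Y\right)$)
$H{\left(m \right)} = 1$
$P{\left(b,u \right)} = 70 + u$ ($P{\left(b,u \right)} = 2 + \left(u + 68\right) = 2 + \left(68 + u\right) = 70 + u$)
$G{\left(B \right)} = -48 - 235 B$ ($G{\left(B \right)} = - 251 B - - 16 \left(1 - 4 + B\right) = - 251 B - - 16 \left(-3 + B\right) = - 251 B + \left(-48 + 16 B\right) = -48 - 235 B$)
$\frac{1}{P{\left(154,H{\left(7 \right)} \right)} + G{\left(6 \right)}} = \frac{1}{\left(70 + 1\right) - 1458} = \frac{1}{71 - 1458} = \frac{1}{-1387} = - \frac{1}{1387}$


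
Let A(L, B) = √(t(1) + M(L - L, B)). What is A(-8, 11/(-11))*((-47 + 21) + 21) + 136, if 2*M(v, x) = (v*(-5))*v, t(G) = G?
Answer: 131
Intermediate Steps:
M(v, x) = -5*v²/2 (M(v, x) = ((v*(-5))*v)/2 = ((-5*v)*v)/2 = (-5*v²)/2 = -5*v²/2)
A(L, B) = 1 (A(L, B) = √(1 - 5*(L - L)²/2) = √(1 - 5/2*0²) = √(1 - 5/2*0) = √(1 + 0) = √1 = 1)
A(-8, 11/(-11))*((-47 + 21) + 21) + 136 = 1*((-47 + 21) + 21) + 136 = 1*(-26 + 21) + 136 = 1*(-5) + 136 = -5 + 136 = 131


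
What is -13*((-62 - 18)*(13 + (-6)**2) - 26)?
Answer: 51298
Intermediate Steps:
-13*((-62 - 18)*(13 + (-6)**2) - 26) = -13*(-80*(13 + 36) - 26) = -13*(-80*49 - 26) = -13*(-3920 - 26) = -13*(-3946) = 51298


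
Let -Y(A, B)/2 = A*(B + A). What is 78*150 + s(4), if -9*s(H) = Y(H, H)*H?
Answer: 105556/9 ≈ 11728.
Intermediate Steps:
Y(A, B) = -2*A*(A + B) (Y(A, B) = -2*A*(B + A) = -2*A*(A + B))
s(H) = 4*H**3/9 (s(H) = -(-2*H*(H + H))*H/9 = -(-2*H*2*H)*H/9 = -(-4*H**2)*H/9 = -(-4)*H**3/9 = 4*H**3/9)
78*150 + s(4) = 78*150 + (4/9)*4**3 = 11700 + (4/9)*64 = 11700 + 256/9 = 105556/9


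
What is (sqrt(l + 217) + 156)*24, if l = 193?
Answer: 3744 + 24*sqrt(410) ≈ 4230.0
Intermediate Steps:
(sqrt(l + 217) + 156)*24 = (sqrt(193 + 217) + 156)*24 = (sqrt(410) + 156)*24 = (156 + sqrt(410))*24 = 3744 + 24*sqrt(410)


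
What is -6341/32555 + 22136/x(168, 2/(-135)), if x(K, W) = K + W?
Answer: 2857125253/21714185 ≈ 131.58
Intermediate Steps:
-6341/32555 + 22136/x(168, 2/(-135)) = -6341/32555 + 22136/(168 + 2/(-135)) = -6341*1/32555 + 22136/(168 + 2*(-1/135)) = -373/1915 + 22136/(168 - 2/135) = -373/1915 + 22136/(22678/135) = -373/1915 + 22136*(135/22678) = -373/1915 + 1494180/11339 = 2857125253/21714185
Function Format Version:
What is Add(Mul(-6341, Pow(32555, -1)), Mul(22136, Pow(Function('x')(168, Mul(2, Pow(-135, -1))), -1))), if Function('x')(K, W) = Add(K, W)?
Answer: Rational(2857125253, 21714185) ≈ 131.58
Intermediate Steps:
Add(Mul(-6341, Pow(32555, -1)), Mul(22136, Pow(Function('x')(168, Mul(2, Pow(-135, -1))), -1))) = Add(Mul(-6341, Pow(32555, -1)), Mul(22136, Pow(Add(168, Mul(2, Pow(-135, -1))), -1))) = Add(Mul(-6341, Rational(1, 32555)), Mul(22136, Pow(Add(168, Mul(2, Rational(-1, 135))), -1))) = Add(Rational(-373, 1915), Mul(22136, Pow(Add(168, Rational(-2, 135)), -1))) = Add(Rational(-373, 1915), Mul(22136, Pow(Rational(22678, 135), -1))) = Add(Rational(-373, 1915), Mul(22136, Rational(135, 22678))) = Add(Rational(-373, 1915), Rational(1494180, 11339)) = Rational(2857125253, 21714185)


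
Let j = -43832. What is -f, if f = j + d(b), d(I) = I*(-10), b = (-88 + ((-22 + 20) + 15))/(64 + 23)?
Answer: 1270878/29 ≈ 43823.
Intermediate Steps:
b = -25/29 (b = (-88 + (-2 + 15))/87 = (-88 + 13)*(1/87) = -75*1/87 = -25/29 ≈ -0.86207)
d(I) = -10*I
f = -1270878/29 (f = -43832 - 10*(-25/29) = -43832 + 250/29 = -1270878/29 ≈ -43823.)
-f = -1*(-1270878/29) = 1270878/29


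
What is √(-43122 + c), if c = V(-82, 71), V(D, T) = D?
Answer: 2*I*√10801 ≈ 207.86*I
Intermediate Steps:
c = -82
√(-43122 + c) = √(-43122 - 82) = √(-43204) = 2*I*√10801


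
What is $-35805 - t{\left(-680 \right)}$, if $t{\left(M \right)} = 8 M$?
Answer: $-30365$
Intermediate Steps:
$-35805 - t{\left(-680 \right)} = -35805 - 8 \left(-680\right) = -35805 - -5440 = -35805 + 5440 = -30365$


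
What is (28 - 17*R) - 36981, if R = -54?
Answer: -36035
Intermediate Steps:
(28 - 17*R) - 36981 = (28 - 17*(-54)) - 36981 = (28 + 918) - 36981 = 946 - 36981 = -36035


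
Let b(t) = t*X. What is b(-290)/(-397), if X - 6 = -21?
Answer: -4350/397 ≈ -10.957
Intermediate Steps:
X = -15 (X = 6 - 21 = -15)
b(t) = -15*t (b(t) = t*(-15) = -15*t)
b(-290)/(-397) = -15*(-290)/(-397) = 4350*(-1/397) = -4350/397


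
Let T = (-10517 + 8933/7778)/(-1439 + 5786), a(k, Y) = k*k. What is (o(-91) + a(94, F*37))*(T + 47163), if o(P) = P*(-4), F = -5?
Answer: 318908959433000/735021 ≈ 4.3388e+8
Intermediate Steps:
o(P) = -4*P
a(k, Y) = k**2
T = -81792293/33810966 (T = (-10517 + 8933*(1/7778))/4347 = (-10517 + 8933/7778)*(1/4347) = -81792293/7778*1/4347 = -81792293/33810966 ≈ -2.4191)
(o(-91) + a(94, F*37))*(T + 47163) = (-4*(-91) + 94**2)*(-81792293/33810966 + 47163) = (364 + 8836)*(1594544797165/33810966) = 9200*(1594544797165/33810966) = 318908959433000/735021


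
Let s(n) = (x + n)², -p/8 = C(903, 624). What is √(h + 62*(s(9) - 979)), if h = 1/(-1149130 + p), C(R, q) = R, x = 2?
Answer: I*√71131274683274290/1156354 ≈ 230.64*I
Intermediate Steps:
p = -7224 (p = -8*903 = -7224)
s(n) = (2 + n)²
h = -1/1156354 (h = 1/(-1149130 - 7224) = 1/(-1156354) = -1/1156354 ≈ -8.6479e-7)
√(h + 62*(s(9) - 979)) = √(-1/1156354 + 62*((2 + 9)² - 979)) = √(-1/1156354 + 62*(11² - 979)) = √(-1/1156354 + 62*(121 - 979)) = √(-1/1156354 + 62*(-858)) = √(-1/1156354 - 53196) = √(-61513407385/1156354) = I*√71131274683274290/1156354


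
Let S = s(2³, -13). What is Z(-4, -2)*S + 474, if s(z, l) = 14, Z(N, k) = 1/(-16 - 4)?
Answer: 4733/10 ≈ 473.30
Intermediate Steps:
Z(N, k) = -1/20 (Z(N, k) = 1/(-20) = -1/20)
S = 14
Z(-4, -2)*S + 474 = -1/20*14 + 474 = -7/10 + 474 = 4733/10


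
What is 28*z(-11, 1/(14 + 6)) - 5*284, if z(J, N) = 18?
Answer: -916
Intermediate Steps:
28*z(-11, 1/(14 + 6)) - 5*284 = 28*18 - 5*284 = 504 - 1420 = -916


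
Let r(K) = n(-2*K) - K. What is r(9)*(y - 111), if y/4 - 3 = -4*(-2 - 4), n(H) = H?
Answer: 81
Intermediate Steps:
y = 108 (y = 12 + 4*(-4*(-2 - 4)) = 12 + 4*(-4*(-6)) = 12 + 4*24 = 12 + 96 = 108)
r(K) = -3*K (r(K) = -2*K - K = -3*K)
r(9)*(y - 111) = (-3*9)*(108 - 111) = -27*(-3) = 81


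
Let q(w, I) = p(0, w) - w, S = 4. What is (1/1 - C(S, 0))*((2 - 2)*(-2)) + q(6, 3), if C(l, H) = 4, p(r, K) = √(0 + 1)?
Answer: -5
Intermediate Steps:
p(r, K) = 1 (p(r, K) = √1 = 1)
q(w, I) = 1 - w
(1/1 - C(S, 0))*((2 - 2)*(-2)) + q(6, 3) = (1/1 - 1*4)*((2 - 2)*(-2)) + (1 - 1*6) = (1*1 - 4)*(0*(-2)) + (1 - 6) = (1 - 4)*0 - 5 = -3*0 - 5 = 0 - 5 = -5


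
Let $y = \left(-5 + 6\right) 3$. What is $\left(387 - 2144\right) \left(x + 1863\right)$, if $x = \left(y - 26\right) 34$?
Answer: $-1899317$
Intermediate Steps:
$y = 3$ ($y = 1 \cdot 3 = 3$)
$x = -782$ ($x = \left(3 - 26\right) 34 = \left(-23\right) 34 = -782$)
$\left(387 - 2144\right) \left(x + 1863\right) = \left(387 - 2144\right) \left(-782 + 1863\right) = \left(-1757\right) 1081 = -1899317$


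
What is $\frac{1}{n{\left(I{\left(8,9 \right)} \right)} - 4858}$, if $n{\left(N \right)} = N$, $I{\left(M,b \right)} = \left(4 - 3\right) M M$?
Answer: $- \frac{1}{4794} \approx -0.00020859$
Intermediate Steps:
$I{\left(M,b \right)} = M^{2}$ ($I{\left(M,b \right)} = 1 M^{2} = M^{2}$)
$\frac{1}{n{\left(I{\left(8,9 \right)} \right)} - 4858} = \frac{1}{8^{2} - 4858} = \frac{1}{64 - 4858} = \frac{1}{-4794} = - \frac{1}{4794}$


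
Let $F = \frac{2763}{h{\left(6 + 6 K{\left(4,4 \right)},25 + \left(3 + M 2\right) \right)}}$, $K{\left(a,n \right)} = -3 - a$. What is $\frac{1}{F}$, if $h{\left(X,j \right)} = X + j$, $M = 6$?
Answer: $\frac{4}{2763} \approx 0.0014477$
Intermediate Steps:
$F = \frac{2763}{4}$ ($F = \frac{2763}{\left(6 + 6 \left(-3 - 4\right)\right) + \left(25 + \left(3 + 6 \cdot 2\right)\right)} = \frac{2763}{\left(6 + 6 \left(-3 - 4\right)\right) + \left(25 + \left(3 + 12\right)\right)} = \frac{2763}{\left(6 + 6 \left(-7\right)\right) + \left(25 + 15\right)} = \frac{2763}{\left(6 - 42\right) + 40} = \frac{2763}{-36 + 40} = \frac{2763}{4} \approx 690.75$)
$\frac{1}{F} = \frac{1}{\frac{2763}{4}} = \frac{4}{2763}$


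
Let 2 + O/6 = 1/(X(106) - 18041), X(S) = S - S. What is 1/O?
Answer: -18041/216498 ≈ -0.083331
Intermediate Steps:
X(S) = 0
O = -216498/18041 (O = -12 + 6/(0 - 18041) = -12 + 6/(-18041) = -12 + 6*(-1/18041) = -12 - 6/18041 = -216498/18041 ≈ -12.000)
1/O = 1/(-216498/18041) = -18041/216498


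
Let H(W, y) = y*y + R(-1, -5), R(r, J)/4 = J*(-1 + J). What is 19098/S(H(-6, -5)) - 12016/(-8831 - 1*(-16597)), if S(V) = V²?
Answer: -52160666/81640075 ≈ -0.63891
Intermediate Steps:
R(r, J) = 4*J*(-1 + J) (R(r, J) = 4*(J*(-1 + J)) = 4*J*(-1 + J))
H(W, y) = 120 + y² (H(W, y) = y*y + 4*(-5)*(-1 - 5) = y² + 4*(-5)*(-6) = y² + 120 = 120 + y²)
19098/S(H(-6, -5)) - 12016/(-8831 - 1*(-16597)) = 19098/((120 + (-5)²)²) - 12016/(-8831 - 1*(-16597)) = 19098/((120 + 25)²) - 12016/(-8831 + 16597) = 19098/(145²) - 12016/7766 = 19098/21025 - 12016*1/7766 = 19098*(1/21025) - 6008/3883 = 19098/21025 - 6008/3883 = -52160666/81640075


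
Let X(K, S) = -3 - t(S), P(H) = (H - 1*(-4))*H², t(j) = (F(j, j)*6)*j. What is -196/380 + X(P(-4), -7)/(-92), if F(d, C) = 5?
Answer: -1051/380 ≈ -2.7658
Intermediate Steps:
t(j) = 30*j (t(j) = (5*6)*j = 30*j)
P(H) = H²*(4 + H) (P(H) = (H + 4)*H² = (4 + H)*H² = H²*(4 + H))
X(K, S) = -3 - 30*S
-196/380 + X(P(-4), -7)/(-92) = -196/380 + (-3 - 30*(-7))/(-92) = -196*1/380 + (-3 + 210)*(-1/92) = -49/95 + 207*(-1/92) = -49/95 - 9/4 = -1051/380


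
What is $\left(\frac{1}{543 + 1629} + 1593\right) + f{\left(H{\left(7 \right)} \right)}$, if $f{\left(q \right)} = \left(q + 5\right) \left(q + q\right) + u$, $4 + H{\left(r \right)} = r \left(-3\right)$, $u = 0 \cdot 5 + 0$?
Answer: $\frac{5631997}{2172} \approx 2593.0$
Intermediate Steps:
$u = 0$ ($u = 0 + 0 = 0$)
$H{\left(r \right)} = -4 - 3 r$ ($H{\left(r \right)} = -4 + r \left(-3\right) = -4 - 3 r$)
$f{\left(q \right)} = 2 q \left(5 + q\right)$ ($f{\left(q \right)} = \left(q + 5\right) \left(q + q\right) + 0 = \left(5 + q\right) 2 q + 0 = 2 q \left(5 + q\right) + 0 = 2 q \left(5 + q\right)$)
$\left(\frac{1}{543 + 1629} + 1593\right) + f{\left(H{\left(7 \right)} \right)} = \left(\frac{1}{543 + 1629} + 1593\right) + 2 \left(-4 - 21\right) \left(5 - 25\right) = \left(\frac{1}{2172} + 1593\right) + 2 \left(-4 - 21\right) \left(5 - 25\right) = \left(\frac{1}{2172} + 1593\right) + 2 \left(-25\right) \left(5 - 25\right) = \frac{3459997}{2172} + 2 \left(-25\right) \left(-20\right) = \frac{3459997}{2172} + 1000 = \frac{5631997}{2172}$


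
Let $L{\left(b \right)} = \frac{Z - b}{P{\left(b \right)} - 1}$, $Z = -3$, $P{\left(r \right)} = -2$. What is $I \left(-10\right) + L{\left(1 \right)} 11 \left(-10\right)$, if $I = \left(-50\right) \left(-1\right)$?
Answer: $- \frac{1940}{3} \approx -646.67$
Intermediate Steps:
$I = 50$
$L{\left(b \right)} = 1 + \frac{b}{3}$ ($L{\left(b \right)} = \frac{-3 - b}{-2 - 1} = \frac{-3 - b}{-3} = \left(-3 - b\right) \left(- \frac{1}{3}\right) = 1 + \frac{b}{3}$)
$I \left(-10\right) + L{\left(1 \right)} 11 \left(-10\right) = 50 \left(-10\right) + \left(1 + \frac{1}{3} \cdot 1\right) 11 \left(-10\right) = -500 + \left(1 + \frac{1}{3}\right) 11 \left(-10\right) = -500 + \frac{4}{3} \cdot 11 \left(-10\right) = -500 + \frac{44}{3} \left(-10\right) = -500 - \frac{440}{3} = - \frac{1940}{3}$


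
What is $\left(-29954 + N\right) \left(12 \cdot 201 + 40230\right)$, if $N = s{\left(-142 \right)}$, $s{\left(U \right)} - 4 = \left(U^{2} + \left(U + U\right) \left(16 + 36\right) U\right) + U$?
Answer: $88999312176$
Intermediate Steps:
$s{\left(U \right)} = 4 + U + 105 U^{2}$ ($s{\left(U \right)} = 4 + \left(\left(U^{2} + \left(U + U\right) \left(16 + 36\right) U\right) + U\right) = 4 + \left(\left(U^{2} + 2 U 52 U\right) + U\right) = 4 + \left(\left(U^{2} + 104 U U\right) + U\right) = 4 + \left(\left(U^{2} + 104 U^{2}\right) + U\right) = 4 + \left(105 U^{2} + U\right) = 4 + \left(U + 105 U^{2}\right) = 4 + U + 105 U^{2}$)
$N = 2117082$ ($N = 4 - 142 + 105 \left(-142\right)^{2} = 4 - 142 + 105 \cdot 20164 = 4 - 142 + 2117220 = 2117082$)
$\left(-29954 + N\right) \left(12 \cdot 201 + 40230\right) = \left(-29954 + 2117082\right) \left(12 \cdot 201 + 40230\right) = 2087128 \left(2412 + 40230\right) = 2087128 \cdot 42642 = 88999312176$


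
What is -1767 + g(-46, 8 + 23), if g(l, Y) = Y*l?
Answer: -3193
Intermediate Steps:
-1767 + g(-46, 8 + 23) = -1767 + (8 + 23)*(-46) = -1767 + 31*(-46) = -1767 - 1426 = -3193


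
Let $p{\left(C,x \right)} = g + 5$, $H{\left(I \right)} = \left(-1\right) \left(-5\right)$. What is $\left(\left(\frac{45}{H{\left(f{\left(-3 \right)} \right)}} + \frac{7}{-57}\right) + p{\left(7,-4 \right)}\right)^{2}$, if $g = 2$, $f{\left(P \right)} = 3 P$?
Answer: $\frac{819025}{3249} \approx 252.09$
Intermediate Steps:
$H{\left(I \right)} = 5$
$p{\left(C,x \right)} = 7$ ($p{\left(C,x \right)} = 2 + 5 = 7$)
$\left(\left(\frac{45}{H{\left(f{\left(-3 \right)} \right)}} + \frac{7}{-57}\right) + p{\left(7,-4 \right)}\right)^{2} = \left(\left(\frac{45}{5} + \frac{7}{-57}\right) + 7\right)^{2} = \left(\left(45 \cdot \frac{1}{5} + 7 \left(- \frac{1}{57}\right)\right) + 7\right)^{2} = \left(\left(9 - \frac{7}{57}\right) + 7\right)^{2} = \left(\frac{506}{57} + 7\right)^{2} = \left(\frac{905}{57}\right)^{2} = \frac{819025}{3249}$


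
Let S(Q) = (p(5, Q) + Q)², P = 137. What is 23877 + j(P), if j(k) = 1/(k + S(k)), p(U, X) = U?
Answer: 484726978/20301 ≈ 23877.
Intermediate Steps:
S(Q) = (5 + Q)²
j(k) = 1/(k + (5 + k)²)
23877 + j(P) = 23877 + 1/(137 + (5 + 137)²) = 23877 + 1/(137 + 142²) = 23877 + 1/(137 + 20164) = 23877 + 1/20301 = 484726978/20301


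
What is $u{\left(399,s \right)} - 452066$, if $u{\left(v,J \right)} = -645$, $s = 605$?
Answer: $-452711$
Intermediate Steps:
$u{\left(399,s \right)} - 452066 = -645 - 452066 = -452711$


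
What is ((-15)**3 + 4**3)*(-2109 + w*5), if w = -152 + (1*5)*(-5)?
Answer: 9913134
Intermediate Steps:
w = -177 (w = -152 + 5*(-5) = -152 - 25 = -177)
((-15)**3 + 4**3)*(-2109 + w*5) = ((-15)**3 + 4**3)*(-2109 - 177*5) = (-3375 + 64)*(-2109 - 885) = -3311*(-2994) = 9913134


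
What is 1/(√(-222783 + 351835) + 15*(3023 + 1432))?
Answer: 6075/405950143 - 2*√32263/4465451573 ≈ 1.4884e-5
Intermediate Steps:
1/(√(-222783 + 351835) + 15*(3023 + 1432)) = 1/(√129052 + 15*4455) = 1/(2*√32263 + 66825) = 1/(66825 + 2*√32263)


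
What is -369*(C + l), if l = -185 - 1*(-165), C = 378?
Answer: -132102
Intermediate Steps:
l = -20 (l = -185 + 165 = -20)
-369*(C + l) = -369*(378 - 20) = -369*358 = -132102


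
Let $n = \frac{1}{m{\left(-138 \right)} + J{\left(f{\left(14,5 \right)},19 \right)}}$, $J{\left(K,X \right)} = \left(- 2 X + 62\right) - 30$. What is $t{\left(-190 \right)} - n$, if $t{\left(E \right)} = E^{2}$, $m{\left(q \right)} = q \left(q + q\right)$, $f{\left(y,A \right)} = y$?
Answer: $\frac{1374760199}{38082} \approx 36100.0$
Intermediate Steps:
$J{\left(K,X \right)} = 32 - 2 X$ ($J{\left(K,X \right)} = \left(62 - 2 X\right) - 30 = 32 - 2 X$)
$m{\left(q \right)} = 2 q^{2}$ ($m{\left(q \right)} = q 2 q = 2 q^{2}$)
$n = \frac{1}{38082}$ ($n = \frac{1}{2 \left(-138\right)^{2} + \left(32 - 38\right)} = \frac{1}{2 \cdot 19044 + \left(32 - 38\right)} = \frac{1}{38088 - 6} = \frac{1}{38082} \approx 2.6259 \cdot 10^{-5}$)
$t{\left(-190 \right)} - n = \left(-190\right)^{2} - \frac{1}{38082} = 36100 - \frac{1}{38082} = \frac{1374760199}{38082}$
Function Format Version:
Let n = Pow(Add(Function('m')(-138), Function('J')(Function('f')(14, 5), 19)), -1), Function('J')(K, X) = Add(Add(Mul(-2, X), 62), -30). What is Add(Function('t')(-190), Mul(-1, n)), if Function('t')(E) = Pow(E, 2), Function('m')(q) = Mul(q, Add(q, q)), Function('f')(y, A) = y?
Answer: Rational(1374760199, 38082) ≈ 36100.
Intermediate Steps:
Function('J')(K, X) = Add(32, Mul(-2, X)) (Function('J')(K, X) = Add(Add(62, Mul(-2, X)), -30) = Add(32, Mul(-2, X)))
Function('m')(q) = Mul(2, Pow(q, 2)) (Function('m')(q) = Mul(q, Mul(2, q)) = Mul(2, Pow(q, 2)))
n = Rational(1, 38082) (n = Pow(Add(Mul(2, Pow(-138, 2)), Add(32, Mul(-2, 19))), -1) = Pow(Add(Mul(2, 19044), Add(32, -38)), -1) = Pow(Add(38088, -6), -1) = Pow(38082, -1) = Rational(1, 38082) ≈ 2.6259e-5)
Add(Function('t')(-190), Mul(-1, n)) = Add(Pow(-190, 2), Mul(-1, Rational(1, 38082))) = Add(36100, Rational(-1, 38082)) = Rational(1374760199, 38082)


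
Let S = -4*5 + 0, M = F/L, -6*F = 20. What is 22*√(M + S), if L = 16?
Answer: 11*I*√2910/6 ≈ 98.898*I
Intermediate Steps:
F = -10/3 (F = -⅙*20 = -10/3 ≈ -3.3333)
M = -5/24 (M = -10/3/16 = -10/3*1/16 = -5/24 ≈ -0.20833)
S = -20 (S = -20 + 0 = -20)
22*√(M + S) = 22*√(-5/24 - 20) = 22*√(-485/24) = 22*(I*√2910/12) = 11*I*√2910/6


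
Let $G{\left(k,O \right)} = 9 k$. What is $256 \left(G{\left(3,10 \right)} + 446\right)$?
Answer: $121088$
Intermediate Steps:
$256 \left(G{\left(3,10 \right)} + 446\right) = 256 \left(9 \cdot 3 + 446\right) = 256 \left(27 + 446\right) = 256 \cdot 473 = 121088$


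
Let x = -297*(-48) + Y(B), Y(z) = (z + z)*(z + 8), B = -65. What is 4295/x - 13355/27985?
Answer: -33830771/121264602 ≈ -0.27898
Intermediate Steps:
Y(z) = 2*z*(8 + z) (Y(z) = (2*z)*(8 + z) = 2*z*(8 + z))
x = 21666 (x = -297*(-48) + 2*(-65)*(8 - 65) = 14256 + 2*(-65)*(-57) = 14256 + 7410 = 21666)
4295/x - 13355/27985 = 4295/21666 - 13355/27985 = 4295*(1/21666) - 13355*1/27985 = 4295/21666 - 2671/5597 = -33830771/121264602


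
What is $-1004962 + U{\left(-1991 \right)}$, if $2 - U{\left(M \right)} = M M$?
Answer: $-4969041$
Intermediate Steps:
$U{\left(M \right)} = 2 - M^{2}$ ($U{\left(M \right)} = 2 - M M = 2 - M^{2}$)
$-1004962 + U{\left(-1991 \right)} = -1004962 + \left(2 - \left(-1991\right)^{2}\right) = -1004962 + \left(2 - 3964081\right) = -1004962 - 3964079 = -4969041$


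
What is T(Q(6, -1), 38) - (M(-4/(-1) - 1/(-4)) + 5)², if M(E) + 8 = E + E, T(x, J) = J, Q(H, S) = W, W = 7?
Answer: 31/4 ≈ 7.7500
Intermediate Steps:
Q(H, S) = 7
M(E) = -8 + 2*E (M(E) = -8 + (E + E) = -8 + 2*E)
T(Q(6, -1), 38) - (M(-4/(-1) - 1/(-4)) + 5)² = 38 - ((-8 + 2*(-4/(-1) - 1/(-4))) + 5)² = 38 - ((-8 + 2*(-4*(-1) - 1*(-¼))) + 5)² = 38 - ((-8 + 2*(4 + ¼)) + 5)² = 38 - ((-8 + 2*(17/4)) + 5)² = 38 - ((-8 + 17/2) + 5)² = 38 - (½ + 5)² = 38 - (11/2)² = 38 - 1*121/4 = 38 - 121/4 = 31/4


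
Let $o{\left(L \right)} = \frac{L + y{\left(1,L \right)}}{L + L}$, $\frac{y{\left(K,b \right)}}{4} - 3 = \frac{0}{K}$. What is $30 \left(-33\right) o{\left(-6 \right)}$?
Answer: $495$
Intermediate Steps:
$y{\left(K,b \right)} = 12$ ($y{\left(K,b \right)} = 12 + 4 \frac{0}{K} = 12 + 4 \cdot 0 = 12 + 0 = 12$)
$o{\left(L \right)} = \frac{12 + L}{2 L}$ ($o{\left(L \right)} = \frac{L + 12}{L + L} = \frac{12 + L}{2 L}$)
$30 \left(-33\right) o{\left(-6 \right)} = 30 \left(-33\right) \frac{12 - 6}{2 \left(-6\right)} = - 990 \cdot \frac{1}{2} \left(- \frac{1}{6}\right) 6 = \left(-990\right) \left(- \frac{1}{2}\right) = 495$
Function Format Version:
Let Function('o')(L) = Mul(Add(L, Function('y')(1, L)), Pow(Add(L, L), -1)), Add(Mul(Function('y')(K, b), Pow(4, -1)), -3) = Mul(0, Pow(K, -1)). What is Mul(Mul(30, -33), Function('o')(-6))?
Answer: 495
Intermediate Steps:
Function('y')(K, b) = 12 (Function('y')(K, b) = Add(12, Mul(4, Mul(0, Pow(K, -1)))) = Add(12, Mul(4, 0)) = Add(12, 0) = 12)
Function('o')(L) = Mul(Rational(1, 2), Pow(L, -1), Add(12, L)) (Function('o')(L) = Mul(Add(L, 12), Pow(Add(L, L), -1)) = Mul(Add(12, L), Pow(Mul(2, L), -1)) = Mul(Add(12, L), Mul(Rational(1, 2), Pow(L, -1))) = Mul(Rational(1, 2), Pow(L, -1), Add(12, L)))
Mul(Mul(30, -33), Function('o')(-6)) = Mul(Mul(30, -33), Mul(Rational(1, 2), Pow(-6, -1), Add(12, -6))) = Mul(-990, Mul(Rational(1, 2), Rational(-1, 6), 6)) = Mul(-990, Rational(-1, 2)) = 495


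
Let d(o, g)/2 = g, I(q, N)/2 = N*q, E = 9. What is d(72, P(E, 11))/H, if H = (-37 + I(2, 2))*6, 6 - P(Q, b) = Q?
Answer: 1/29 ≈ 0.034483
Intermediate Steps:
I(q, N) = 2*N*q (I(q, N) = 2*(N*q) = 2*N*q)
P(Q, b) = 6 - Q
H = -174 (H = (-37 + 2*2*2)*6 = (-37 + 8)*6 = -29*6 = -174)
d(o, g) = 2*g
d(72, P(E, 11))/H = (2*(6 - 1*9))/(-174) = (2*(6 - 9))*(-1/174) = (2*(-3))*(-1/174) = -6*(-1/174) = 1/29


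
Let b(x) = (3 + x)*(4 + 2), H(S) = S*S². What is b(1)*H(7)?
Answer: 8232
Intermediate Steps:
H(S) = S³
b(x) = 18 + 6*x (b(x) = (3 + x)*6 = 18 + 6*x)
b(1)*H(7) = (18 + 6*1)*7³ = (18 + 6)*343 = 24*343 = 8232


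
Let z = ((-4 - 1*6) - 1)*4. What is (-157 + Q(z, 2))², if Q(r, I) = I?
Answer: 24025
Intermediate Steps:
z = -44 (z = ((-4 - 6) - 1)*4 = (-10 - 1)*4 = -11*4 = -44)
(-157 + Q(z, 2))² = (-157 + 2)² = (-155)² = 24025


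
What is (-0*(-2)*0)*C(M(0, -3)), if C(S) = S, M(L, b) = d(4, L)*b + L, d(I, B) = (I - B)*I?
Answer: 0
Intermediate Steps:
d(I, B) = I*(I - B)
M(L, b) = L + b*(16 - 4*L) (M(L, b) = (4*(4 - L))*b + L = (16 - 4*L)*b + L = b*(16 - 4*L) + L = L + b*(16 - 4*L))
(-0*(-2)*0)*C(M(0, -3)) = (-0*(-2)*0)*(0 - 4*(-3)*(-4 + 0)) = (-0*0)*(0 - 4*(-3)*(-4)) = (-1*0)*(0 - 48) = 0*(-48) = 0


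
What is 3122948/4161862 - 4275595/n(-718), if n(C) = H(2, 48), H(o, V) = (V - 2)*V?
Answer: -8893770444353/4594695648 ≈ -1935.7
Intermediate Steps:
H(o, V) = V*(-2 + V) (H(o, V) = (-2 + V)*V = V*(-2 + V))
n(C) = 2208 (n(C) = 48*(-2 + 48) = 48*46 = 2208)
3122948/4161862 - 4275595/n(-718) = 3122948/4161862 - 4275595/2208 = 3122948*(1/4161862) - 4275595*1/2208 = 1561474/2080931 - 4275595/2208 = -8893770444353/4594695648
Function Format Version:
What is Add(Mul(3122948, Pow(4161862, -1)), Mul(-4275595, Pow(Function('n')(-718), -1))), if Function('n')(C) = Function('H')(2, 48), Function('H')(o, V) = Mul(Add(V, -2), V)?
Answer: Rational(-8893770444353, 4594695648) ≈ -1935.7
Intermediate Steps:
Function('H')(o, V) = Mul(V, Add(-2, V)) (Function('H')(o, V) = Mul(Add(-2, V), V) = Mul(V, Add(-2, V)))
Function('n')(C) = 2208 (Function('n')(C) = Mul(48, Add(-2, 48)) = Mul(48, 46) = 2208)
Add(Mul(3122948, Pow(4161862, -1)), Mul(-4275595, Pow(Function('n')(-718), -1))) = Add(Mul(3122948, Pow(4161862, -1)), Mul(-4275595, Pow(2208, -1))) = Add(Mul(3122948, Rational(1, 4161862)), Mul(-4275595, Rational(1, 2208))) = Add(Rational(1561474, 2080931), Rational(-4275595, 2208)) = Rational(-8893770444353, 4594695648)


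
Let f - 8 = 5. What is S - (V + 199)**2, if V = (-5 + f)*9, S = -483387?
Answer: -556828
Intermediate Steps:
f = 13 (f = 8 + 5 = 13)
V = 72 (V = (-5 + 13)*9 = 8*9 = 72)
S - (V + 199)**2 = -483387 - (72 + 199)**2 = -483387 - 1*271**2 = -483387 - 1*73441 = -483387 - 73441 = -556828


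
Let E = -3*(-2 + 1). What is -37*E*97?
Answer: -10767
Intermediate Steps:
E = 3 (E = -3*(-1) = 3)
-37*E*97 = -37*3*97 = -111*97 = -10767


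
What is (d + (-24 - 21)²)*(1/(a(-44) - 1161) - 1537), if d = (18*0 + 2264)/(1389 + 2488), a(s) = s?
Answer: -14544781402254/4671785 ≈ -3.1133e+6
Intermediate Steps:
d = 2264/3877 (d = (0 + 2264)/3877 = 2264*(1/3877) = 2264/3877 ≈ 0.58396)
(d + (-24 - 21)²)*(1/(a(-44) - 1161) - 1537) = (2264/3877 + (-24 - 21)²)*(1/(-44 - 1161) - 1537) = (2264/3877 + (-45)²)*(1/(-1205) - 1537) = (2264/3877 + 2025)*(-1/1205 - 1537) = (7853189/3877)*(-1852086/1205) = -14544781402254/4671785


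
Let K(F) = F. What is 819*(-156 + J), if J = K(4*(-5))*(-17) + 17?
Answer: 164619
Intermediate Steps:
J = 357 (J = (4*(-5))*(-17) + 17 = -20*(-17) + 17 = 340 + 17 = 357)
819*(-156 + J) = 819*(-156 + 357) = 819*201 = 164619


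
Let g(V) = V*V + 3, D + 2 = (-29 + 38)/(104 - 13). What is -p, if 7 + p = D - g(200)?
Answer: 3641083/91 ≈ 40012.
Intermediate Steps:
D = -173/91 (D = -2 + (-29 + 38)/(104 - 13) = -2 + 9/91 = -173/91 ≈ -1.9011)
g(V) = 3 + V**2 (g(V) = V**2 + 3 = 3 + V**2)
p = -3641083/91 (p = -7 + (-173/91 - (3 + 200**2)) = -7 + (-173/91 - (3 + 40000)) = -7 + (-173/91 - 1*40003) = -7 + (-173/91 - 40003) = -7 - 3640446/91 = -3641083/91 ≈ -40012.)
-p = -1*(-3641083/91) = 3641083/91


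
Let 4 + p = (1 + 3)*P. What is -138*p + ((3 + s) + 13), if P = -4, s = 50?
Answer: 2826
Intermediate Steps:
p = -20 (p = -4 + (1 + 3)*(-4) = -4 + 4*(-4) = -4 - 16 = -20)
-138*p + ((3 + s) + 13) = -138*(-20) + ((3 + 50) + 13) = 2760 + (53 + 13) = 2760 + 66 = 2826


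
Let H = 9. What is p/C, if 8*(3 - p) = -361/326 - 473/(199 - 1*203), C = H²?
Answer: -20243/140832 ≈ -0.14374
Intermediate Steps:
C = 81 (C = 9² = 81)
p = -60729/5216 (p = 3 - (-361/326 - 473/(199 - 1*203))/8 = 3 - (-361*1/326 - 473/(199 - 203))/8 = 3 - (-361/326 - 473/(-4))/8 = 3 - (-361/326 - 473*(-¼))/8 = 3 - (-361/326 + 473/4)/8 = 3 - ⅛*76377/652 = 3 - 76377/5216 = -60729/5216 ≈ -11.643)
p/C = -60729/5216/81 = -60729/5216*1/81 = -20243/140832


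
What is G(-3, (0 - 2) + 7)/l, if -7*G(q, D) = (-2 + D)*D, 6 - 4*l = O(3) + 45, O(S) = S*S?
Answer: 5/28 ≈ 0.17857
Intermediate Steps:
O(S) = S**2
l = -12 (l = 3/2 - (3**2 + 45)/4 = 3/2 - (9 + 45)/4 = 3/2 - 1/4*54 = 3/2 - 27/2 = -12)
G(q, D) = -D*(-2 + D)/7 (G(q, D) = -(-2 + D)*D/7 = -D*(-2 + D)/7)
G(-3, (0 - 2) + 7)/l = (((0 - 2) + 7)*(2 - ((0 - 2) + 7))/7)/(-12) = ((-2 + 7)*(2 - (-2 + 7))/7)*(-1/12) = ((1/7)*5*(2 - 1*5))*(-1/12) = ((1/7)*5*(2 - 5))*(-1/12) = ((1/7)*5*(-3))*(-1/12) = -15/7*(-1/12) = 5/28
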